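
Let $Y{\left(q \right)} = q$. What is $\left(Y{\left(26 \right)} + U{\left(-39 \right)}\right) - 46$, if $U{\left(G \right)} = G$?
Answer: $-59$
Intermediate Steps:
$\left(Y{\left(26 \right)} + U{\left(-39 \right)}\right) - 46 = \left(26 - 39\right) - 46 = -13 - 46 = -59$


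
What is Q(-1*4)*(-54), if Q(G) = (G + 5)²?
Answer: -54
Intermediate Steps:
Q(G) = (5 + G)²
Q(-1*4)*(-54) = (5 - 1*4)²*(-54) = (5 - 4)²*(-54) = 1²*(-54) = 1*(-54) = -54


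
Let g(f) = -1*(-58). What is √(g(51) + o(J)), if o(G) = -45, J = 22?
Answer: √13 ≈ 3.6056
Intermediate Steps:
g(f) = 58
√(g(51) + o(J)) = √(58 - 45) = √13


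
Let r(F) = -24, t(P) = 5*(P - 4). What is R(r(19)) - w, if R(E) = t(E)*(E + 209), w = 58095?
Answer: -83995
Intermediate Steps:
t(P) = -20 + 5*P (t(P) = 5*(-4 + P) = -20 + 5*P)
R(E) = (-20 + 5*E)*(209 + E) (R(E) = (-20 + 5*E)*(E + 209) = (-20 + 5*E)*(209 + E))
R(r(19)) - w = 5*(-4 - 24)*(209 - 24) - 1*58095 = 5*(-28)*185 - 58095 = -25900 - 58095 = -83995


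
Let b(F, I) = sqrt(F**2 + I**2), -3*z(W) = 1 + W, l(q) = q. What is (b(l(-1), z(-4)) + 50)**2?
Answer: (50 + sqrt(2))**2 ≈ 2643.4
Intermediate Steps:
z(W) = -1/3 - W/3 (z(W) = -(1 + W)/3 = -1/3 - W/3)
(b(l(-1), z(-4)) + 50)**2 = (sqrt((-1)**2 + (-1/3 - 1/3*(-4))**2) + 50)**2 = (sqrt(1 + (-1/3 + 4/3)**2) + 50)**2 = (sqrt(1 + 1**2) + 50)**2 = (sqrt(1 + 1) + 50)**2 = (sqrt(2) + 50)**2 = (50 + sqrt(2))**2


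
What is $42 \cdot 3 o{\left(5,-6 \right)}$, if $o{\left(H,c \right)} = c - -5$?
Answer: $-126$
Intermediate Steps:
$o{\left(H,c \right)} = 5 + c$ ($o{\left(H,c \right)} = c + 5 = 5 + c$)
$42 \cdot 3 o{\left(5,-6 \right)} = 42 \cdot 3 \left(5 - 6\right) = 126 \left(-1\right) = -126$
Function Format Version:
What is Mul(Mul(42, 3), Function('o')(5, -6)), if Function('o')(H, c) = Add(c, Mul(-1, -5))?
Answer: -126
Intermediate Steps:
Function('o')(H, c) = Add(5, c) (Function('o')(H, c) = Add(c, 5) = Add(5, c))
Mul(Mul(42, 3), Function('o')(5, -6)) = Mul(Mul(42, 3), Add(5, -6)) = Mul(126, -1) = -126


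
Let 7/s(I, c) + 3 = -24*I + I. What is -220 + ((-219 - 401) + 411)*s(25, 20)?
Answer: -125697/578 ≈ -217.47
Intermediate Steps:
s(I, c) = 7/(-3 - 23*I) (s(I, c) = 7/(-3 + (-24*I + I)) = 7/(-3 - 23*I))
-220 + ((-219 - 401) + 411)*s(25, 20) = -220 + ((-219 - 401) + 411)*(-7/(3 + 23*25)) = -220 + (-620 + 411)*(-7/(3 + 575)) = -220 - (-1463)/578 = -220 - 209*(-7/578) = -220 + 1463/578 = -125697/578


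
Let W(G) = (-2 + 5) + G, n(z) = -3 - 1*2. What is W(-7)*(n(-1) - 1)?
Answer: 24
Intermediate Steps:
n(z) = -5 (n(z) = -3 - 2 = -5)
W(G) = 3 + G
W(-7)*(n(-1) - 1) = (3 - 7)*(-5 - 1) = -4*(-6) = 24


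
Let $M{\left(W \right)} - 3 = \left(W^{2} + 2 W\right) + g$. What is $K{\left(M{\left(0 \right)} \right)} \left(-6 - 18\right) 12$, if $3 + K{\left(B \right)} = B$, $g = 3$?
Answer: $-864$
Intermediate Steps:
$M{\left(W \right)} = 6 + W^{2} + 2 W$ ($M{\left(W \right)} = 3 + \left(\left(W^{2} + 2 W\right) + 3\right) = 3 + \left(3 + W^{2} + 2 W\right) = 6 + W^{2} + 2 W$)
$K{\left(B \right)} = -3 + B$
$K{\left(M{\left(0 \right)} \right)} \left(-6 - 18\right) 12 = \left(-3 + \left(6 + 0^{2} + 2 \cdot 0\right)\right) \left(-6 - 18\right) 12 = \left(-3 + \left(6 + 0 + 0\right)\right) \left(-24\right) 12 = \left(-3 + 6\right) \left(-24\right) 12 = 3 \left(-24\right) 12 = \left(-72\right) 12 = -864$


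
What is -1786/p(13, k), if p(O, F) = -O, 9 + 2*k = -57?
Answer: 1786/13 ≈ 137.38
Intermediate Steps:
k = -33 (k = -9/2 + (½)*(-57) = -9/2 - 57/2 = -33)
-1786/p(13, k) = -1786/((-1*13)) = -1786/(-13) = -1786*(-1/13) = 1786/13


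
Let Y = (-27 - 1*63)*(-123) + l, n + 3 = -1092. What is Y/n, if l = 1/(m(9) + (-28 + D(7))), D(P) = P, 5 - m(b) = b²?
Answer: -1073789/106215 ≈ -10.110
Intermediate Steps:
n = -1095 (n = -3 - 1092 = -1095)
m(b) = 5 - b²
l = -1/97 (l = 1/((5 - 1*9²) + (-28 + 7)) = 1/((5 - 1*81) - 21) = 1/((5 - 81) - 21) = 1/(-76 - 21) = 1/(-97) = -1/97 ≈ -0.010309)
Y = 1073789/97 (Y = (-27 - 1*63)*(-123) - 1/97 = (-27 - 63)*(-123) - 1/97 = -90*(-123) - 1/97 = 11070 - 1/97 = 1073789/97 ≈ 11070.)
Y/n = (1073789/97)/(-1095) = (1073789/97)*(-1/1095) = -1073789/106215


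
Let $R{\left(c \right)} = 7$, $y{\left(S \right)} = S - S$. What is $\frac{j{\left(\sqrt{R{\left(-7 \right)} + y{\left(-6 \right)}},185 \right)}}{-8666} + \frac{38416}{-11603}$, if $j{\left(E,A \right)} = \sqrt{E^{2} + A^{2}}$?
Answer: $- \frac{38416}{11603} - \frac{\sqrt{8558}}{4333} \approx -3.3322$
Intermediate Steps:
$y{\left(S \right)} = 0$
$j{\left(E,A \right)} = \sqrt{A^{2} + E^{2}}$
$\frac{j{\left(\sqrt{R{\left(-7 \right)} + y{\left(-6 \right)}},185 \right)}}{-8666} + \frac{38416}{-11603} = \frac{\sqrt{185^{2} + \left(\sqrt{7 + 0}\right)^{2}}}{-8666} + \frac{38416}{-11603} = \sqrt{34225 + \left(\sqrt{7}\right)^{2}} \left(- \frac{1}{8666}\right) + 38416 \left(- \frac{1}{11603}\right) = \sqrt{34225 + 7} \left(- \frac{1}{8666}\right) - \frac{38416}{11603} = \sqrt{34232} \left(- \frac{1}{8666}\right) - \frac{38416}{11603} = 2 \sqrt{8558} \left(- \frac{1}{8666}\right) - \frac{38416}{11603} = - \frac{\sqrt{8558}}{4333} - \frac{38416}{11603} = - \frac{38416}{11603} - \frac{\sqrt{8558}}{4333}$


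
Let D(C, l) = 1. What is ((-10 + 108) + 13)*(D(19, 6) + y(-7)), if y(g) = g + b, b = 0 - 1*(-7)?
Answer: 111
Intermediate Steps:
b = 7 (b = 0 + 7 = 7)
y(g) = 7 + g (y(g) = g + 7 = 7 + g)
((-10 + 108) + 13)*(D(19, 6) + y(-7)) = ((-10 + 108) + 13)*(1 + (7 - 7)) = (98 + 13)*(1 + 0) = 111*1 = 111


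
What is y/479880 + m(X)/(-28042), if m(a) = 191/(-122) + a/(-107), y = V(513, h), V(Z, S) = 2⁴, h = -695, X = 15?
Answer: 295400933/3136875025140 ≈ 9.4170e-5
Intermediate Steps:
V(Z, S) = 16
y = 16
m(a) = -191/122 - a/107 (m(a) = 191*(-1/122) + a*(-1/107) = -191/122 - a/107)
y/479880 + m(X)/(-28042) = 16/479880 + (-191/122 - 1/107*15)/(-28042) = 16*(1/479880) + (-191/122 - 15/107)*(-1/28042) = 2/59985 - 22267/13054*(-1/28042) = 2/59985 + 3181/52294324 = 295400933/3136875025140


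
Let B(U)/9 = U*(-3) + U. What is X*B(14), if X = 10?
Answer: -2520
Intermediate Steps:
B(U) = -18*U (B(U) = 9*(U*(-3) + U) = 9*(-3*U + U) = 9*(-2*U) = -18*U)
X*B(14) = 10*(-18*14) = 10*(-252) = -2520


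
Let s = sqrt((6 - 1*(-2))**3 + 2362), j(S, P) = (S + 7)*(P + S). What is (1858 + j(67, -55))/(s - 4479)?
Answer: -4099778/6686189 - 2746*sqrt(2874)/20058567 ≈ -0.62051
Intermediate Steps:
j(S, P) = (7 + S)*(P + S)
s = sqrt(2874) (s = sqrt((6 + 2)**3 + 2362) = sqrt(8**3 + 2362) = sqrt(512 + 2362) = sqrt(2874) ≈ 53.610)
(1858 + j(67, -55))/(s - 4479) = (1858 + (67**2 + 7*(-55) + 7*67 - 55*67))/(sqrt(2874) - 4479) = (1858 + (4489 - 385 + 469 - 3685))/(-4479 + sqrt(2874)) = (1858 + 888)/(-4479 + sqrt(2874)) = 2746/(-4479 + sqrt(2874))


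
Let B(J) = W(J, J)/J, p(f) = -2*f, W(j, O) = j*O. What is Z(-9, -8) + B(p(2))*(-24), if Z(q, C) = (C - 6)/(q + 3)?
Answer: 295/3 ≈ 98.333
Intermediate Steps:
Z(q, C) = (-6 + C)/(3 + q)
W(j, O) = O*j
B(J) = J (B(J) = (J*J)/J = J²/J = J)
Z(-9, -8) + B(p(2))*(-24) = (-6 - 8)/(3 - 9) - 2*2*(-24) = -14/(-6) - 4*(-24) = -⅙*(-14) + 96 = 7/3 + 96 = 295/3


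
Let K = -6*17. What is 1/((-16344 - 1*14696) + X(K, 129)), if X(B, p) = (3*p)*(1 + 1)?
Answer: -1/30266 ≈ -3.3040e-5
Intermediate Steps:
K = -102
X(B, p) = 6*p (X(B, p) = (3*p)*2 = 6*p)
1/((-16344 - 1*14696) + X(K, 129)) = 1/((-16344 - 1*14696) + 6*129) = 1/((-16344 - 14696) + 774) = 1/(-31040 + 774) = 1/(-30266) = -1/30266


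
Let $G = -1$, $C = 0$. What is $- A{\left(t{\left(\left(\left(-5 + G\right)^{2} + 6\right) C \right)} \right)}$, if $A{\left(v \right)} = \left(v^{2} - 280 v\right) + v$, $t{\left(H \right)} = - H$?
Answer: $0$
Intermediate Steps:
$A{\left(v \right)} = v^{2} - 279 v$
$- A{\left(t{\left(\left(\left(-5 + G\right)^{2} + 6\right) C \right)} \right)} = - - \left(\left(-5 - 1\right)^{2} + 6\right) 0 \left(-279 - \left(\left(-5 - 1\right)^{2} + 6\right) 0\right) = - - \left(\left(-6\right)^{2} + 6\right) 0 \left(-279 - \left(\left(-6\right)^{2} + 6\right) 0\right) = - - \left(36 + 6\right) 0 \left(-279 - \left(36 + 6\right) 0\right) = - - 42 \cdot 0 \left(-279 - 42 \cdot 0\right) = - \left(-1\right) 0 \left(-279 - 0\right) = - 0 \left(-279 + 0\right) = - 0 \left(-279\right) = \left(-1\right) 0 = 0$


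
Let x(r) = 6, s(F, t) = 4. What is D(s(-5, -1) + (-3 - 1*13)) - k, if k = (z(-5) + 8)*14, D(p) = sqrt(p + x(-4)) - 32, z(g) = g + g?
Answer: -4 + I*sqrt(6) ≈ -4.0 + 2.4495*I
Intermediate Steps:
z(g) = 2*g
D(p) = -32 + sqrt(6 + p) (D(p) = sqrt(p + 6) - 32 = sqrt(6 + p) - 32 = -32 + sqrt(6 + p))
k = -28 (k = (2*(-5) + 8)*14 = (-10 + 8)*14 = -2*14 = -28)
D(s(-5, -1) + (-3 - 1*13)) - k = (-32 + sqrt(6 + (4 + (-3 - 1*13)))) - 1*(-28) = (-32 + sqrt(6 + (4 + (-3 - 13)))) + 28 = (-32 + sqrt(6 + (4 - 16))) + 28 = (-32 + sqrt(6 - 12)) + 28 = (-32 + sqrt(-6)) + 28 = (-32 + I*sqrt(6)) + 28 = -4 + I*sqrt(6)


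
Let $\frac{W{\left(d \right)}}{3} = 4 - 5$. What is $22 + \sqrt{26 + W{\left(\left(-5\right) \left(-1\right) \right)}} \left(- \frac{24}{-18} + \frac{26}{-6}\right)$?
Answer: $22 - 3 \sqrt{23} \approx 7.6125$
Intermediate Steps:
$W{\left(d \right)} = -3$ ($W{\left(d \right)} = 3 \left(4 - 5\right) = 3 \left(-1\right) = -3$)
$22 + \sqrt{26 + W{\left(\left(-5\right) \left(-1\right) \right)}} \left(- \frac{24}{-18} + \frac{26}{-6}\right) = 22 + \sqrt{26 - 3} \left(- \frac{24}{-18} + \frac{26}{-6}\right) = 22 + \sqrt{23} \left(\left(-24\right) \left(- \frac{1}{18}\right) + 26 \left(- \frac{1}{6}\right)\right) = 22 + \sqrt{23} \left(\frac{4}{3} - \frac{13}{3}\right) = 22 + \sqrt{23} \left(-3\right) = 22 - 3 \sqrt{23}$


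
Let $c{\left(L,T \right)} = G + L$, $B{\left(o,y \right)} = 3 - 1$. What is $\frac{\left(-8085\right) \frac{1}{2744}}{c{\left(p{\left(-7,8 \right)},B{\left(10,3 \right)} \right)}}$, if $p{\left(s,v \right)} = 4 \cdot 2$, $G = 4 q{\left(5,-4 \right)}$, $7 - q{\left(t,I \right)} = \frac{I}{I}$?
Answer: $- \frac{165}{1792} \approx -0.092076$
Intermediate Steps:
$B{\left(o,y \right)} = 2$
$q{\left(t,I \right)} = 6$ ($q{\left(t,I \right)} = 7 - \frac{I}{I} = 7 - 1 = 6$)
$G = 24$ ($G = 4 \cdot 6 = 24$)
$p{\left(s,v \right)} = 8$
$c{\left(L,T \right)} = 24 + L$
$\frac{\left(-8085\right) \frac{1}{2744}}{c{\left(p{\left(-7,8 \right)},B{\left(10,3 \right)} \right)}} = \frac{\left(-8085\right) \frac{1}{2744}}{24 + 8} = \frac{\left(-8085\right) \frac{1}{2744}}{32} = \left(- \frac{165}{56}\right) \frac{1}{32} = - \frac{165}{1792}$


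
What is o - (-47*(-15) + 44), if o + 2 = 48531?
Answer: 47780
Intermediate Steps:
o = 48529 (o = -2 + 48531 = 48529)
o - (-47*(-15) + 44) = 48529 - (-47*(-15) + 44) = 48529 - (705 + 44) = 48529 - 1*749 = 48529 - 749 = 47780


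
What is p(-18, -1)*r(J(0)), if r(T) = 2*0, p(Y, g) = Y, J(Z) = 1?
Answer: 0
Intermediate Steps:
r(T) = 0
p(-18, -1)*r(J(0)) = -18*0 = 0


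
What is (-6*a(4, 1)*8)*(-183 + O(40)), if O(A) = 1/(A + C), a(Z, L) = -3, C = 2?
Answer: -184440/7 ≈ -26349.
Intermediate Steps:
O(A) = 1/(2 + A) (O(A) = 1/(A + 2) = 1/(2 + A))
(-6*a(4, 1)*8)*(-183 + O(40)) = (-6*(-3)*8)*(-183 + 1/(2 + 40)) = (18*8)*(-183 + 1/42) = 144*(-183 + 1/42) = 144*(-7685/42) = -184440/7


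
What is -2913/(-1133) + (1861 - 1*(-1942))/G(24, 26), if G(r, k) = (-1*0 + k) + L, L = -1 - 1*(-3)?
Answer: 4390363/31724 ≈ 138.39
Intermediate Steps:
L = 2 (L = -1 + 3 = 2)
G(r, k) = 2 + k (G(r, k) = (-1*0 + k) + 2 = (0 + k) + 2 = k + 2 = 2 + k)
-2913/(-1133) + (1861 - 1*(-1942))/G(24, 26) = -2913/(-1133) + (1861 - 1*(-1942))/(2 + 26) = -2913*(-1/1133) + (1861 + 1942)/28 = 2913/1133 + 3803*(1/28) = 2913/1133 + 3803/28 = 4390363/31724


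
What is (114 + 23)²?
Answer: 18769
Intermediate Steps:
(114 + 23)² = 137² = 18769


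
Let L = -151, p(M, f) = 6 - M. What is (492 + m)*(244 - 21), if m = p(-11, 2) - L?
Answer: 147180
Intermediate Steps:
m = 168 (m = (6 - 1*(-11)) - 1*(-151) = (6 + 11) + 151 = 17 + 151 = 168)
(492 + m)*(244 - 21) = (492 + 168)*(244 - 21) = 660*223 = 147180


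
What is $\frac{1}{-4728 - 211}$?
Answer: $- \frac{1}{4939} \approx -0.00020247$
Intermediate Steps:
$\frac{1}{-4728 - 211} = \frac{1}{-4939} = - \frac{1}{4939}$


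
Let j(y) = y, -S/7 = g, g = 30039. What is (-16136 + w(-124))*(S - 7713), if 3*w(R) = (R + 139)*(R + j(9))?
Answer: 3642764046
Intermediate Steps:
S = -210273 (S = -7*30039 = -210273)
w(R) = (9 + R)*(139 + R)/3 (w(R) = ((R + 139)*(R + 9))/3 = ((139 + R)*(9 + R))/3 = ((9 + R)*(139 + R))/3 = (9 + R)*(139 + R)/3)
(-16136 + w(-124))*(S - 7713) = (-16136 + (417 + (⅓)*(-124)² + (148/3)*(-124)))*(-210273 - 7713) = (-16136 + (417 + (⅓)*15376 - 18352/3))*(-217986) = (-16136 + (417 + 15376/3 - 18352/3))*(-217986) = (-16136 - 575)*(-217986) = -16711*(-217986) = 3642764046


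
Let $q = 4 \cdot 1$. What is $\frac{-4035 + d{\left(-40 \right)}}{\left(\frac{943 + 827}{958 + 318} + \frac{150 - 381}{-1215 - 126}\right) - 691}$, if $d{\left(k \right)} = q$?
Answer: $\frac{1149584766}{196618805} \approx 5.8468$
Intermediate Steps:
$q = 4$
$d{\left(k \right)} = 4$
$\frac{-4035 + d{\left(-40 \right)}}{\left(\frac{943 + 827}{958 + 318} + \frac{150 - 381}{-1215 - 126}\right) - 691} = \frac{-4035 + 4}{\left(\frac{943 + 827}{958 + 318} + \frac{150 - 381}{-1215 - 126}\right) - 691} = - \frac{4031}{\left(\frac{1770}{1276} - \frac{231}{-1341}\right) - 691} = - \frac{4031}{\left(1770 \cdot \frac{1}{1276} - - \frac{77}{447}\right) - 691} = - \frac{4031}{\left(\frac{885}{638} + \frac{77}{447}\right) - 691} = - \frac{4031}{\frac{444721}{285186} - 691} = - \frac{4031}{- \frac{196618805}{285186}} = \left(-4031\right) \left(- \frac{285186}{196618805}\right) = \frac{1149584766}{196618805}$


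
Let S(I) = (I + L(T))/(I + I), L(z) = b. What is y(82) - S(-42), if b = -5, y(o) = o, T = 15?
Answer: 6841/84 ≈ 81.440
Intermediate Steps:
L(z) = -5
S(I) = (-5 + I)/(2*I) (S(I) = (I - 5)/(I + I) = (-5 + I)/((2*I)) = (-5 + I)*(1/(2*I)) = (-5 + I)/(2*I))
y(82) - S(-42) = 82 - (-5 - 42)/(2*(-42)) = 82 - (-1)*(-47)/(2*42) = 82 - 1*47/84 = 82 - 47/84 = 6841/84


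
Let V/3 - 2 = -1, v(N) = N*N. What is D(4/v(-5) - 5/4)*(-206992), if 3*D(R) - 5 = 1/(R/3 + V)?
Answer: -880750960/2373 ≈ -3.7116e+5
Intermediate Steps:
v(N) = N²
V = 3 (V = 6 + 3*(-1) = 6 - 3 = 3)
D(R) = 5/3 + 1/(3*(3 + R/3)) (D(R) = 5/3 + 1/(3*(R/3 + 3)) = 5/3 + 1/(3*(3 + R/3)))
D(4/v(-5) - 5/4)*(-206992) = ((48 + 5*(4/((-5)²) - 5/4))/(3*(9 + (4/((-5)²) - 5/4))))*(-206992) = ((48 + 5*(4/25 - 5*¼))/(3*(9 + (4/25 - 5*¼))))*(-206992) = ((48 + 5*(4*(1/25) - 5/4))/(3*(9 + (4*(1/25) - 5/4))))*(-206992) = ((48 + 5*(4/25 - 5/4))/(3*(9 + (4/25 - 5/4))))*(-206992) = ((48 + 5*(-109/100))/(3*(9 - 109/100)))*(-206992) = ((48 - 109/20)/(3*(791/100)))*(-206992) = ((⅓)*(100/791)*(851/20))*(-206992) = (4255/2373)*(-206992) = -880750960/2373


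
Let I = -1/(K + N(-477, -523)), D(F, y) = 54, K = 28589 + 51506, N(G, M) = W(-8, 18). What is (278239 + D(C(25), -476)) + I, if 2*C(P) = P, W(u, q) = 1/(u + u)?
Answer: 356637767051/1281519 ≈ 2.7829e+5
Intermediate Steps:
W(u, q) = 1/(2*u)
C(P) = P/2
N(G, M) = -1/16 (N(G, M) = (1/2)/(-8) = (1/2)*(-1/8) = -1/16)
K = 80095
I = -16/1281519 (I = -1/(80095 - 1/16) = -1/1281519/16 = -1*16/1281519 = -16/1281519 ≈ -1.2485e-5)
(278239 + D(C(25), -476)) + I = (278239 + 54) - 16/1281519 = 278293 - 16/1281519 = 356637767051/1281519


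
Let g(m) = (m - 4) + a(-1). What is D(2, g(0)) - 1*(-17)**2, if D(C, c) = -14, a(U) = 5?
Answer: -303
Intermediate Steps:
g(m) = 1 + m (g(m) = (m - 4) + 5 = (-4 + m) + 5 = 1 + m)
D(2, g(0)) - 1*(-17)**2 = -14 - 1*(-17)**2 = -14 - 1*289 = -14 - 289 = -303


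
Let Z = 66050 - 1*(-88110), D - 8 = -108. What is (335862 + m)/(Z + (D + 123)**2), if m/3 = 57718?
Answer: 169672/51563 ≈ 3.2906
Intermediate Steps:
D = -100 (D = 8 - 108 = -100)
m = 173154 (m = 3*57718 = 173154)
Z = 154160 (Z = 66050 + 88110 = 154160)
(335862 + m)/(Z + (D + 123)**2) = (335862 + 173154)/(154160 + (-100 + 123)**2) = 509016/(154160 + 23**2) = 509016/(154160 + 529) = 509016/154689 = 509016*(1/154689) = 169672/51563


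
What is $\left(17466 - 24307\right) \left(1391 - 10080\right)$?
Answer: $59441449$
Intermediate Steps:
$\left(17466 - 24307\right) \left(1391 - 10080\right) = - 6841 \left(1391 - 10080\right) = \left(-6841\right) \left(-8689\right) = 59441449$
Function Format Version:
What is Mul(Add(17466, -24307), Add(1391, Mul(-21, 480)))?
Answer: 59441449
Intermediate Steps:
Mul(Add(17466, -24307), Add(1391, Mul(-21, 480))) = Mul(-6841, Add(1391, -10080)) = Mul(-6841, -8689) = 59441449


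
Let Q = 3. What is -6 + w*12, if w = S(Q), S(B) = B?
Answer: 30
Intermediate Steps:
w = 3
-6 + w*12 = -6 + 3*12 = -6 + 36 = 30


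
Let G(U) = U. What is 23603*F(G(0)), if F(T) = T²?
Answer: 0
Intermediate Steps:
23603*F(G(0)) = 23603*0² = 23603*0 = 0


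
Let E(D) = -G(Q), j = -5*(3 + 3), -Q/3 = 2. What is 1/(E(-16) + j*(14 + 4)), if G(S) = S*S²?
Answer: -1/324 ≈ -0.0030864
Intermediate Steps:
Q = -6 (Q = -3*2 = -6)
G(S) = S³
j = -30 (j = -5*6 = -30)
E(D) = 216 (E(D) = -1*(-6)³ = -1*(-216) = 216)
1/(E(-16) + j*(14 + 4)) = 1/(216 - 30*(14 + 4)) = 1/(216 - 30*18) = 1/(216 - 540) = 1/(-324) = -1/324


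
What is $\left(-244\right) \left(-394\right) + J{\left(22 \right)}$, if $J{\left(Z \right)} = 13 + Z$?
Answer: $96171$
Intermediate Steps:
$\left(-244\right) \left(-394\right) + J{\left(22 \right)} = \left(-244\right) \left(-394\right) + \left(13 + 22\right) = 96136 + 35 = 96171$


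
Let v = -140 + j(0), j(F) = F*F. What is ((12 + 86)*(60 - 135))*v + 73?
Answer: 1029073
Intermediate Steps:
j(F) = F²
v = -140 (v = -140 + 0² = -140 + 0 = -140)
((12 + 86)*(60 - 135))*v + 73 = ((12 + 86)*(60 - 135))*(-140) + 73 = (98*(-75))*(-140) + 73 = -7350*(-140) + 73 = 1029000 + 73 = 1029073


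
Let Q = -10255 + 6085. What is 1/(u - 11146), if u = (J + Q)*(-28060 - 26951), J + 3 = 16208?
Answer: -1/662068531 ≈ -1.5104e-9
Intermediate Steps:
J = 16205 (J = -3 + 16208 = 16205)
Q = -4170
u = -662057385 (u = (16205 - 4170)*(-28060 - 26951) = 12035*(-55011) = -662057385)
1/(u - 11146) = 1/(-662057385 - 11146) = 1/(-662068531) = -1/662068531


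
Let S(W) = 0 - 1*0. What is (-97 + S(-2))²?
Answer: 9409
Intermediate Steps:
S(W) = 0 (S(W) = 0 + 0 = 0)
(-97 + S(-2))² = (-97 + 0)² = (-97)² = 9409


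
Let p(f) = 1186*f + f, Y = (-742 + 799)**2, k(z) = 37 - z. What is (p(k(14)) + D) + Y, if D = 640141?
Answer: 670691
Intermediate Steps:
Y = 3249 (Y = 57**2 = 3249)
p(f) = 1187*f
(p(k(14)) + D) + Y = (1187*(37 - 1*14) + 640141) + 3249 = (1187*(37 - 14) + 640141) + 3249 = (1187*23 + 640141) + 3249 = (27301 + 640141) + 3249 = 667442 + 3249 = 670691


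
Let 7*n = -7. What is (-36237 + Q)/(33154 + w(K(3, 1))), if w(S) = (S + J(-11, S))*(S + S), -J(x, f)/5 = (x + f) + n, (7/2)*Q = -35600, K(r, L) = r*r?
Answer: -324859/235102 ≈ -1.3818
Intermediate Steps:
n = -1 (n = (1/7)*(-7) = -1)
K(r, L) = r**2
Q = -71200/7 (Q = (2/7)*(-35600) = -71200/7 ≈ -10171.)
J(x, f) = 5 - 5*f - 5*x (J(x, f) = -5*((x + f) - 1) = -5*((f + x) - 1) = -5*(-1 + f + x) = 5 - 5*f - 5*x)
w(S) = 2*S*(60 - 4*S) (w(S) = (S + (5 - 5*S - 5*(-11)))*(S + S) = (S + (5 - 5*S + 55))*(2*S) = (S + (60 - 5*S))*(2*S) = (60 - 4*S)*(2*S) = 2*S*(60 - 4*S))
(-36237 + Q)/(33154 + w(K(3, 1))) = (-36237 - 71200/7)/(33154 + 8*3**2*(15 - 1*3**2)) = -324859/(7*(33154 + 8*9*(15 - 1*9))) = -324859/(7*(33154 + 8*9*(15 - 9))) = -324859/(7*(33154 + 8*9*6)) = -324859/(7*(33154 + 432)) = -324859/7/33586 = -324859/7*1/33586 = -324859/235102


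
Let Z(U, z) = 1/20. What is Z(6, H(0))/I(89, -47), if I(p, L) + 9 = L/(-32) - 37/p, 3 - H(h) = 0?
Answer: -712/113165 ≈ -0.0062917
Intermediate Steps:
H(h) = 3 (H(h) = 3 - 1*0 = 3 + 0 = 3)
Z(U, z) = 1/20
I(p, L) = -9 - 37/p - L/32 (I(p, L) = -9 + (L/(-32) - 37/p) = -9 + (L*(-1/32) - 37/p) = -9 + (-L/32 - 37/p) = -9 + (-37/p - L/32) = -9 - 37/p - L/32)
Z(6, H(0))/I(89, -47) = 1/(20*(-9 - 37/89 - 1/32*(-47))) = 1/(20*(-9 - 37*1/89 + 47/32)) = 1/(20*(-9 - 37/89 + 47/32)) = 1/(20*(-22633/2848)) = (1/20)*(-2848/22633) = -712/113165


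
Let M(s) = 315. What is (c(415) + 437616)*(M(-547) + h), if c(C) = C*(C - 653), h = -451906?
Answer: -153019803986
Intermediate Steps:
c(C) = C*(-653 + C)
(c(415) + 437616)*(M(-547) + h) = (415*(-653 + 415) + 437616)*(315 - 451906) = (415*(-238) + 437616)*(-451591) = (-98770 + 437616)*(-451591) = 338846*(-451591) = -153019803986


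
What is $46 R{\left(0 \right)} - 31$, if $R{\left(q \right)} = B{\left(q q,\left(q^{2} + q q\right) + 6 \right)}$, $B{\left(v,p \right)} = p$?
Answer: $245$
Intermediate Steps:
$R{\left(q \right)} = 6 + 2 q^{2}$ ($R{\left(q \right)} = \left(q^{2} + q q\right) + 6 = \left(q^{2} + q^{2}\right) + 6 = 2 q^{2} + 6 = 6 + 2 q^{2}$)
$46 R{\left(0 \right)} - 31 = 46 \left(6 + 2 \cdot 0^{2}\right) - 31 = 46 \left(6 + 2 \cdot 0\right) - 31 = 46 \left(6 + 0\right) - 31 = 46 \cdot 6 - 31 = 276 - 31 = 245$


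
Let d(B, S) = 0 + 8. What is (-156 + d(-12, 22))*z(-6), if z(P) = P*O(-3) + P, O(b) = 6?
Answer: 6216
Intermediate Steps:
z(P) = 7*P (z(P) = P*6 + P = 6*P + P = 7*P)
d(B, S) = 8
(-156 + d(-12, 22))*z(-6) = (-156 + 8)*(7*(-6)) = -148*(-42) = 6216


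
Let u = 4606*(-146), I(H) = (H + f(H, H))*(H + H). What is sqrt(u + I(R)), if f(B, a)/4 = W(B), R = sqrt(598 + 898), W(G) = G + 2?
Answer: 2*sqrt(-164379 + 8*sqrt(374)) ≈ 810.49*I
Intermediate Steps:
W(G) = 2 + G
R = 2*sqrt(374) (R = sqrt(1496) = 2*sqrt(374) ≈ 38.678)
f(B, a) = 8 + 4*B (f(B, a) = 4*(2 + B) = 8 + 4*B)
I(H) = 2*H*(8 + 5*H) (I(H) = (H + (8 + 4*H))*(H + H) = (8 + 5*H)*(2*H) = 2*H*(8 + 5*H))
u = -672476
sqrt(u + I(R)) = sqrt(-672476 + 2*(2*sqrt(374))*(8 + 5*(2*sqrt(374)))) = sqrt(-672476 + 2*(2*sqrt(374))*(8 + 10*sqrt(374))) = sqrt(-672476 + 4*sqrt(374)*(8 + 10*sqrt(374)))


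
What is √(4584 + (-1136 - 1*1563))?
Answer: √1885 ≈ 43.417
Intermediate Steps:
√(4584 + (-1136 - 1*1563)) = √(4584 + (-1136 - 1563)) = √(4584 - 2699) = √1885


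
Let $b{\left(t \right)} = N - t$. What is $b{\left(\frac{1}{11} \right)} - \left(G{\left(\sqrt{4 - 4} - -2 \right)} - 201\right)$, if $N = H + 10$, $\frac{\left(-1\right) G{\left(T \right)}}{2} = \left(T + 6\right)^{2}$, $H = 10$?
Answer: $\frac{3838}{11} \approx 348.91$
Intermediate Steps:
$G{\left(T \right)} = - 2 \left(6 + T\right)^{2}$ ($G{\left(T \right)} = - 2 \left(T + 6\right)^{2} = - 2 \left(6 + T\right)^{2}$)
$N = 20$ ($N = 10 + 10 = 20$)
$b{\left(t \right)} = 20 - t$
$b{\left(\frac{1}{11} \right)} - \left(G{\left(\sqrt{4 - 4} - -2 \right)} - 201\right) = \left(20 - \frac{1}{11}\right) - \left(- 2 \left(6 + \left(\sqrt{4 - 4} - -2\right)\right)^{2} - 201\right) = \left(20 - \frac{1}{11}\right) - \left(- 2 \left(6 + \left(\sqrt{0} + 2\right)\right)^{2} - 201\right) = \left(20 - \frac{1}{11}\right) - \left(- 2 \left(6 + \left(0 + 2\right)\right)^{2} - 201\right) = \frac{219}{11} - \left(- 2 \left(6 + 2\right)^{2} - 201\right) = \frac{219}{11} - \left(- 2 \cdot 8^{2} - 201\right) = \frac{219}{11} - \left(\left(-2\right) 64 - 201\right) = \frac{219}{11} - \left(-128 - 201\right) = \frac{219}{11} - -329 = \frac{219}{11} + 329 = \frac{3838}{11}$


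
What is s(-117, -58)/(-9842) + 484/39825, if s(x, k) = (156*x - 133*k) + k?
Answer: 213374614/195978825 ≈ 1.0888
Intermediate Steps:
s(x, k) = -132*k + 156*x (s(x, k) = (-133*k + 156*x) + k = -132*k + 156*x)
s(-117, -58)/(-9842) + 484/39825 = (-132*(-58) + 156*(-117))/(-9842) + 484/39825 = (7656 - 18252)*(-1/9842) + 484*(1/39825) = -10596*(-1/9842) + 484/39825 = 5298/4921 + 484/39825 = 213374614/195978825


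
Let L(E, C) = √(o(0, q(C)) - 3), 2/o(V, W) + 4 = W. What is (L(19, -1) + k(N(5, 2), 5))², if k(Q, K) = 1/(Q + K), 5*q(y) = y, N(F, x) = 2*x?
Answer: -1964/567 + 2*I*√1533/189 ≈ -3.4638 + 0.41432*I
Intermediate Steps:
q(y) = y/5
o(V, W) = 2/(-4 + W)
k(Q, K) = 1/(K + Q)
L(E, C) = √(-3 + 2/(-4 + C/5)) (L(E, C) = √(2/(-4 + C/5) - 3) = √(-3 + 2/(-4 + C/5)))
(L(19, -1) + k(N(5, 2), 5))² = (√((70 - 3*(-1))/(-20 - 1)) + 1/(5 + 2*2))² = (√((70 + 3)/(-21)) + 1/(5 + 4))² = (√(-1/21*73) + 1/9)² = (√(-73/21) + ⅑)² = (I*√1533/21 + ⅑)² = (⅑ + I*√1533/21)²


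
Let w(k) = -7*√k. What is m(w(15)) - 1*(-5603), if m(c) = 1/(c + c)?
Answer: 5603 - √15/210 ≈ 5603.0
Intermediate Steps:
m(c) = 1/(2*c)
m(w(15)) - 1*(-5603) = 1/(2*((-7*√15))) - 1*(-5603) = (-√15/105)/2 + 5603 = -√15/210 + 5603 = 5603 - √15/210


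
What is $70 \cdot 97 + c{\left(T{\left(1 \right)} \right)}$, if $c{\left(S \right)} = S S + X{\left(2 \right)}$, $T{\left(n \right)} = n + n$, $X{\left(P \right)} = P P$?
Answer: $6798$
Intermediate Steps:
$X{\left(P \right)} = P^{2}$
$T{\left(n \right)} = 2 n$
$c{\left(S \right)} = 4 + S^{2}$ ($c{\left(S \right)} = S S + 2^{2} = S^{2} + 4 = 4 + S^{2}$)
$70 \cdot 97 + c{\left(T{\left(1 \right)} \right)} = 70 \cdot 97 + \left(4 + \left(2 \cdot 1\right)^{2}\right) = 6790 + \left(4 + 2^{2}\right) = 6790 + \left(4 + 4\right) = 6790 + 8 = 6798$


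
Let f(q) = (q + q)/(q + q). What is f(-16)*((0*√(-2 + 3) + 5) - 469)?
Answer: -464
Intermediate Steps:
f(q) = 1 (f(q) = (2*q)/((2*q)) = (2*q)*(1/(2*q)) = 1)
f(-16)*((0*√(-2 + 3) + 5) - 469) = 1*((0*√(-2 + 3) + 5) - 469) = 1*((0*√1 + 5) - 469) = 1*((0*1 + 5) - 469) = 1*((0 + 5) - 469) = 1*(5 - 469) = 1*(-464) = -464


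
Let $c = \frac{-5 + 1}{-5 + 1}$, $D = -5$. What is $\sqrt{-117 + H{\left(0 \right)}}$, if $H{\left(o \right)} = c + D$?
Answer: $11 i \approx 11.0 i$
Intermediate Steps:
$c = 1$ ($c = - \frac{4}{-4} = \left(-4\right) \left(- \frac{1}{4}\right) = 1$)
$H{\left(o \right)} = -4$ ($H{\left(o \right)} = 1 - 5 = -4$)
$\sqrt{-117 + H{\left(0 \right)}} = \sqrt{-117 - 4} = \sqrt{-121} = 11 i$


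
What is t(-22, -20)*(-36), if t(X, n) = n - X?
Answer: -72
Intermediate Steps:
t(-22, -20)*(-36) = (-20 - 1*(-22))*(-36) = (-20 + 22)*(-36) = 2*(-36) = -72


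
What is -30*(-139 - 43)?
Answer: 5460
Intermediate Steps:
-30*(-139 - 43) = -30*(-182) = 5460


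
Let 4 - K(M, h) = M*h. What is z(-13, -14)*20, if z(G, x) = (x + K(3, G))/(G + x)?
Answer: -580/27 ≈ -21.481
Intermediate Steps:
K(M, h) = 4 - M*h
z(G, x) = (4 + x - 3*G)/(G + x) (z(G, x) = (x + (4 - 1*3*G))/(G + x) = (x + (4 - 3*G))/(G + x) = (4 + x - 3*G)/(G + x))
z(-13, -14)*20 = ((4 - 14 - 3*(-13))/(-13 - 14))*20 = ((4 - 14 + 39)/(-27))*20 = -1/27*29*20 = -29/27*20 = -580/27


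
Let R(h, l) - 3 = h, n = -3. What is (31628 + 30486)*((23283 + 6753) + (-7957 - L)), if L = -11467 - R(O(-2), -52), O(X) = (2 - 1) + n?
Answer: 2083738358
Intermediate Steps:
O(X) = -2 (O(X) = (2 - 1) - 3 = 1 - 3 = -2)
R(h, l) = 3 + h
L = -11468 (L = -11467 - (3 - 2) = -11467 - 1*1 = -11467 - 1 = -11468)
(31628 + 30486)*((23283 + 6753) + (-7957 - L)) = (31628 + 30486)*((23283 + 6753) + (-7957 - 1*(-11468))) = 62114*(30036 + (-7957 + 11468)) = 62114*(30036 + 3511) = 62114*33547 = 2083738358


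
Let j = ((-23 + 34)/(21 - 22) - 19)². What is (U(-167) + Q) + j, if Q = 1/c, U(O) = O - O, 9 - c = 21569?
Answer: 19403999/21560 ≈ 900.00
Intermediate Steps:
c = -21560 (c = 9 - 1*21569 = 9 - 21569 = -21560)
U(O) = 0
Q = -1/21560 (Q = 1/(-21560) = -1/21560 ≈ -4.6382e-5)
j = 900 (j = (11/(-1) - 19)² = (11*(-1) - 19)² = (-11 - 19)² = (-30)² = 900)
(U(-167) + Q) + j = (0 - 1/21560) + 900 = -1/21560 + 900 = 19403999/21560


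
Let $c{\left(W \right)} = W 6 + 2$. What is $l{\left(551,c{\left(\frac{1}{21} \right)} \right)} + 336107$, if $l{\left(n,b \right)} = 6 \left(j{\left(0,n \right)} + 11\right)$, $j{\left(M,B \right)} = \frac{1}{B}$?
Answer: $\frac{185231329}{551} \approx 3.3617 \cdot 10^{5}$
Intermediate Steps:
$c{\left(W \right)} = 2 + 6 W$ ($c{\left(W \right)} = 6 W + 2 = 2 + 6 W$)
$l{\left(n,b \right)} = 66 + \frac{6}{n}$ ($l{\left(n,b \right)} = 6 \left(\frac{1}{n} + 11\right) = 6 \left(11 + \frac{1}{n}\right) = 66 + \frac{6}{n}$)
$l{\left(551,c{\left(\frac{1}{21} \right)} \right)} + 336107 = \left(66 + \frac{6}{551}\right) + 336107 = \frac{36372}{551} + 336107 = \frac{185231329}{551}$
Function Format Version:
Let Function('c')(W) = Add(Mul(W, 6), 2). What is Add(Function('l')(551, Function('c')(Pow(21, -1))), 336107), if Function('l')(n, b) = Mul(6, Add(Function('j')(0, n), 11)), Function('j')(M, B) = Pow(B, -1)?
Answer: Rational(185231329, 551) ≈ 3.3617e+5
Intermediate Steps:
Function('c')(W) = Add(2, Mul(6, W)) (Function('c')(W) = Add(Mul(6, W), 2) = Add(2, Mul(6, W)))
Function('l')(n, b) = Add(66, Mul(6, Pow(n, -1))) (Function('l')(n, b) = Mul(6, Add(Pow(n, -1), 11)) = Mul(6, Add(11, Pow(n, -1))) = Add(66, Mul(6, Pow(n, -1))))
Add(Function('l')(551, Function('c')(Pow(21, -1))), 336107) = Add(Add(66, Mul(6, Pow(551, -1))), 336107) = Add(Add(66, Mul(6, Rational(1, 551))), 336107) = Add(Add(66, Rational(6, 551)), 336107) = Add(Rational(36372, 551), 336107) = Rational(185231329, 551)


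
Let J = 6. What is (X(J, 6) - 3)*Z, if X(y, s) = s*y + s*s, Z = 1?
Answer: 69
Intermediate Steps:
X(y, s) = s² + s*y (X(y, s) = s*y + s² = s² + s*y)
(X(J, 6) - 3)*Z = (6*(6 + 6) - 3)*1 = (6*12 - 3)*1 = (72 - 3)*1 = 69*1 = 69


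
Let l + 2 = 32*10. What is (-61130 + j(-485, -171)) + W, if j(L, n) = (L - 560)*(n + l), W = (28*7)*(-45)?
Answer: -223565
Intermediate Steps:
l = 318 (l = -2 + 32*10 = -2 + 320 = 318)
W = -8820 (W = 196*(-45) = -8820)
j(L, n) = (-560 + L)*(318 + n) (j(L, n) = (L - 560)*(n + 318) = (-560 + L)*(318 + n))
(-61130 + j(-485, -171)) + W = (-61130 + (-178080 - 560*(-171) + 318*(-485) - 485*(-171))) - 8820 = (-61130 + (-178080 + 95760 - 154230 + 82935)) - 8820 = (-61130 - 153615) - 8820 = -214745 - 8820 = -223565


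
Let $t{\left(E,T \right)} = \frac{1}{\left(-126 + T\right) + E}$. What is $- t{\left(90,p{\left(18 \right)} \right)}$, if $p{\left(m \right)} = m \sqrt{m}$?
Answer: $- \frac{1}{126} - \frac{\sqrt{2}}{84} \approx -0.024772$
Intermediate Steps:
$p{\left(m \right)} = m^{\frac{3}{2}}$
$t{\left(E,T \right)} = \frac{1}{-126 + E + T}$
$- t{\left(90,p{\left(18 \right)} \right)} = - \frac{1}{-126 + 90 + 18^{\frac{3}{2}}} = - \frac{1}{-126 + 90 + 54 \sqrt{2}} = - \frac{1}{-36 + 54 \sqrt{2}}$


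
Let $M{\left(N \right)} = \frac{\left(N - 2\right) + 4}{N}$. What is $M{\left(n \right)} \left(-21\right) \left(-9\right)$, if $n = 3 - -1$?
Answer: $\frac{567}{2} \approx 283.5$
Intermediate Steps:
$n = 4$ ($n = 3 + 1 = 4$)
$M{\left(N \right)} = \frac{2 + N}{N}$ ($M{\left(N \right)} = \frac{\left(-2 + N\right) + 4}{N} = \frac{2 + N}{N}$)
$M{\left(n \right)} \left(-21\right) \left(-9\right) = \frac{2 + 4}{4} \left(-21\right) \left(-9\right) = \frac{1}{4} \cdot 6 \left(-21\right) \left(-9\right) = \frac{3}{2} \left(-21\right) \left(-9\right) = \left(- \frac{63}{2}\right) \left(-9\right) = \frac{567}{2}$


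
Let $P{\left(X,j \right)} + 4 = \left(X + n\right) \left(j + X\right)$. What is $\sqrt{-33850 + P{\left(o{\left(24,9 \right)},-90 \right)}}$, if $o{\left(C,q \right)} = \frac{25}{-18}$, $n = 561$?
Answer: $\frac{i \sqrt{27538781}}{18} \approx 291.54 i$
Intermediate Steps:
$o{\left(C,q \right)} = - \frac{25}{18}$ ($o{\left(C,q \right)} = 25 \left(- \frac{1}{18}\right) = - \frac{25}{18}$)
$P{\left(X,j \right)} = -4 + \left(561 + X\right) \left(X + j\right)$ ($P{\left(X,j \right)} = -4 + \left(X + 561\right) \left(j + X\right) = -4 + \left(561 + X\right) \left(X + j\right)$)
$\sqrt{-33850 + P{\left(o{\left(24,9 \right)},-90 \right)}} = \sqrt{-33850 + \left(-4 + \left(- \frac{25}{18}\right)^{2} + 561 \left(- \frac{25}{18}\right) + 561 \left(-90\right) - -125\right)} = \sqrt{-33850 - \frac{16571381}{324}} = \sqrt{- \frac{27538781}{324}} = \frac{i \sqrt{27538781}}{18}$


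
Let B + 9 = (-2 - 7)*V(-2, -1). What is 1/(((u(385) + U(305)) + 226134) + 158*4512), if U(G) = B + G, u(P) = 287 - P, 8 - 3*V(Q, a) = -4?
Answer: 1/939192 ≈ 1.0647e-6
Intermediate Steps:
V(Q, a) = 4 (V(Q, a) = 8/3 - ⅓*(-4) = 8/3 + 4/3 = 4)
B = -45 (B = -9 + (-2 - 7)*4 = -9 - 9*4 = -9 - 36 = -45)
U(G) = -45 + G
1/(((u(385) + U(305)) + 226134) + 158*4512) = 1/((((287 - 1*385) + (-45 + 305)) + 226134) + 158*4512) = 1/((((287 - 385) + 260) + 226134) + 712896) = 1/(((-98 + 260) + 226134) + 712896) = 1/((162 + 226134) + 712896) = 1/(226296 + 712896) = 1/939192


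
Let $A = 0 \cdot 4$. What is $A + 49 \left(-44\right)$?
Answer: $-2156$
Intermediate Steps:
$A = 0$
$A + 49 \left(-44\right) = 0 + 49 \left(-44\right) = 0 - 2156 = -2156$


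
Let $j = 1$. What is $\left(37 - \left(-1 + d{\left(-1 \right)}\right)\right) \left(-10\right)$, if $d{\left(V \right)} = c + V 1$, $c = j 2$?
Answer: $-370$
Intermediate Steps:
$c = 2$ ($c = 1 \cdot 2 = 2$)
$d{\left(V \right)} = 2 + V$ ($d{\left(V \right)} = 2 + V 1 = 2 + V$)
$\left(37 - \left(-1 + d{\left(-1 \right)}\right)\right) \left(-10\right) = \left(37 + \left(1 \cdot 1 - \left(2 - 1\right)\right)\right) \left(-10\right) = \left(37 + \left(1 - 1\right)\right) \left(-10\right) = \left(37 + 0\right) \left(-10\right) = 37 \left(-10\right) = -370$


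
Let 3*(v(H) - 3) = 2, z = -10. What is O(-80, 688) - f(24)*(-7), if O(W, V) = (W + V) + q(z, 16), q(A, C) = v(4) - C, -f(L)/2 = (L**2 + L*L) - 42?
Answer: -44833/3 ≈ -14944.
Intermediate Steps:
v(H) = 11/3 (v(H) = 3 + (1/3)*2 = 3 + 2/3 = 11/3)
f(L) = 84 - 4*L**2 (f(L) = -2*((L**2 + L*L) - 42) = -2*((L**2 + L**2) - 42) = -2*(2*L**2 - 42) = -2*(-42 + 2*L**2) = 84 - 4*L**2)
q(A, C) = 11/3 - C
O(W, V) = -37/3 + V + W (O(W, V) = (W + V) + (11/3 - 1*16) = (V + W) + (11/3 - 16) = (V + W) - 37/3 = -37/3 + V + W)
O(-80, 688) - f(24)*(-7) = (-37/3 + 688 - 80) - (84 - 4*24**2)*(-7) = 1787/3 - (84 - 4*576)*(-7) = 1787/3 - (84 - 2304)*(-7) = 1787/3 - (-2220)*(-7) = 1787/3 - 1*15540 = 1787/3 - 15540 = -44833/3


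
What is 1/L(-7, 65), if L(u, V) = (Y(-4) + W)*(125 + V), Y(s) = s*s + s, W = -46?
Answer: -1/6460 ≈ -0.00015480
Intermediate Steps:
Y(s) = s + s**2 (Y(s) = s**2 + s = s + s**2)
L(u, V) = -4250 - 34*V (L(u, V) = (-4*(1 - 4) - 46)*(125 + V) = (-4*(-3) - 46)*(125 + V) = (12 - 46)*(125 + V) = -34*(125 + V) = -4250 - 34*V)
1/L(-7, 65) = 1/(-4250 - 34*65) = 1/(-4250 - 2210) = 1/(-6460) = -1/6460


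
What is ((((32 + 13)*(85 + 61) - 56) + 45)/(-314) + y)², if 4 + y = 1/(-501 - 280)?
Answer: 37256728461241/60139714756 ≈ 619.50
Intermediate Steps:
y = -3125/781 (y = -4 + 1/(-501 - 280) = -4 + 1/(-781) = -4 - 1/781 = -3125/781 ≈ -4.0013)
((((32 + 13)*(85 + 61) - 56) + 45)/(-314) + y)² = ((((32 + 13)*(85 + 61) - 56) + 45)/(-314) - 3125/781)² = (((45*146 - 56) + 45)*(-1/314) - 3125/781)² = (((6570 - 56) + 45)*(-1/314) - 3125/781)² = ((6514 + 45)*(-1/314) - 3125/781)² = (6559*(-1/314) - 3125/781)² = (-6559/314 - 3125/781)² = (-6103829/245234)² = 37256728461241/60139714756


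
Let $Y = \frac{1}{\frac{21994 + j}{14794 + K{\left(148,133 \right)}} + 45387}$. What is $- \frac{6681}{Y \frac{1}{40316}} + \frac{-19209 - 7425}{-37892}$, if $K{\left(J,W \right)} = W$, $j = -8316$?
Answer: $- \frac{3457396751678491567773}{282806942} \approx -1.2225 \cdot 10^{13}$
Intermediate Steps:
$Y = \frac{14927}{677505427}$ ($Y = \frac{1}{\frac{21994 - 8316}{14794 + 133} + 45387} = \frac{1}{\frac{13678}{14927} + 45387} = \frac{1}{\frac{677505427}{14927}} = \frac{14927}{677505427} \approx 2.2032 \cdot 10^{-5}$)
$- \frac{6681}{Y \frac{1}{40316}} + \frac{-19209 - 7425}{-37892} = - \frac{6681}{\frac{14927}{677505427} \cdot \frac{1}{40316}} + \frac{-19209 - 7425}{-37892} = - \frac{6681}{\frac{14927}{677505427} \cdot \frac{1}{40316}} - - \frac{13317}{18946} = - \frac{6681}{\frac{14927}{27314308794932}} + \frac{13317}{18946} = \left(-6681\right) \frac{27314308794932}{14927} + \frac{13317}{18946} = - \frac{182486897058940692}{14927} + \frac{13317}{18946} = - \frac{3457396751678491567773}{282806942}$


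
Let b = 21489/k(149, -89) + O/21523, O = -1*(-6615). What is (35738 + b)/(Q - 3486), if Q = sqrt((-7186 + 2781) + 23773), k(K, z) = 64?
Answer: -28870485782383/2785438475136 - 49691025443*sqrt(538)/2785438475136 ≈ -10.779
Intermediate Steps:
O = 6615
Q = 6*sqrt(538) (Q = sqrt(-4405 + 23773) = sqrt(19368) = 6*sqrt(538) ≈ 139.17)
b = 462931107/1377472 (b = 21489/64 + 6615/21523 = 462931107/1377472 ≈ 336.07)
(35738 + b)/(Q - 3486) = (35738 + 462931107/1377472)/(6*sqrt(538) - 3486) = 49691025443/(1377472*(-3486 + 6*sqrt(538)))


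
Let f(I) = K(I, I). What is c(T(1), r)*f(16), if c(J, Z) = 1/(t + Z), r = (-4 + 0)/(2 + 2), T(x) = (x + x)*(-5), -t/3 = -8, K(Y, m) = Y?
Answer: 16/23 ≈ 0.69565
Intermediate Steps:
t = 24 (t = -3*(-8) = 24)
T(x) = -10*x (T(x) = (2*x)*(-5) = -10*x)
r = -1 (r = -4/4 = -4*¼ = -1)
c(J, Z) = 1/(24 + Z)
f(I) = I
c(T(1), r)*f(16) = 16/(24 - 1) = 16/23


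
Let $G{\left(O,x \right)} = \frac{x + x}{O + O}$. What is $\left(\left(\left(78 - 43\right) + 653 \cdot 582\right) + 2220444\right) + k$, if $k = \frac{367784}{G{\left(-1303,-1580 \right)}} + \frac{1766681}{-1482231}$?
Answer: $\frac{1700137547433008}{585481245} \approx 2.9038 \cdot 10^{6}$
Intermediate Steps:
$G{\left(O,x \right)} = \frac{x}{O}$ ($G{\left(O,x \right)} = \frac{2 x}{2 O} = 2 x \frac{1}{2 O} = \frac{x}{O}$)
$k = \frac{177578932779383}{585481245}$ ($k = \frac{367784}{\left(-1580\right) \frac{1}{-1303}} + \frac{1766681}{-1482231} = \frac{367784}{\left(-1580\right) \left(- \frac{1}{1303}\right)} + 1766681 \left(- \frac{1}{1482231}\right) = \frac{367784}{\frac{1580}{1303}} - \frac{1766681}{1482231} = 367784 \cdot \frac{1303}{1580} - \frac{1766681}{1482231} = \frac{119805638}{395} - \frac{1766681}{1482231} = \frac{177578932779383}{585481245} \approx 3.033 \cdot 10^{5}$)
$\left(\left(\left(78 - 43\right) + 653 \cdot 582\right) + 2220444\right) + k = \left(\left(\left(78 - 43\right) + 653 \cdot 582\right) + 2220444\right) + \frac{177578932779383}{585481245} = \left(\left(35 + 380046\right) + 2220444\right) + \frac{177578932779383}{585481245} = \left(380081 + 2220444\right) + \frac{177578932779383}{585481245} = 2600525 + \frac{177578932779383}{585481245} = \frac{1700137547433008}{585481245}$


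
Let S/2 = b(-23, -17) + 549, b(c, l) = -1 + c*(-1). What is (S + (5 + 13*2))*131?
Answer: 153663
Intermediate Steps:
b(c, l) = -1 - c
S = 1142 (S = 2*((-1 - 1*(-23)) + 549) = 2*((-1 + 23) + 549) = 2*(22 + 549) = 2*571 = 1142)
(S + (5 + 13*2))*131 = (1142 + (5 + 13*2))*131 = (1142 + (5 + 26))*131 = (1142 + 31)*131 = 1173*131 = 153663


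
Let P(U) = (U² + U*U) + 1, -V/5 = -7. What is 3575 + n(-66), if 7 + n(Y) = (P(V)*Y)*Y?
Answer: 10680124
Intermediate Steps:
V = 35 (V = -5*(-7) = 35)
P(U) = 1 + 2*U² (P(U) = (U² + U²) + 1 = 2*U² + 1 = 1 + 2*U²)
n(Y) = -7 + 2451*Y² (n(Y) = -7 + ((1 + 2*35²)*Y)*Y = -7 + ((1 + 2*1225)*Y)*Y = -7 + ((1 + 2450)*Y)*Y = -7 + (2451*Y)*Y = -7 + 2451*Y²)
3575 + n(-66) = 3575 + (-7 + 2451*(-66)²) = 3575 + (-7 + 2451*4356) = 3575 + (-7 + 10676556) = 3575 + 10676549 = 10680124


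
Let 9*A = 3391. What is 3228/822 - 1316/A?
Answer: 201730/464567 ≈ 0.43423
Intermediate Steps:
A = 3391/9 (A = (1/9)*3391 = 3391/9 ≈ 376.78)
3228/822 - 1316/A = 3228/822 - 1316/3391/9 = 3228*(1/822) - 1316*9/3391 = 538/137 - 11844/3391 = 201730/464567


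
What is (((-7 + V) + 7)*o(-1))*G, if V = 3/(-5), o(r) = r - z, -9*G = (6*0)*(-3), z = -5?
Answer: 0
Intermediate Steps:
G = 0 (G = -6*0*(-3)/9 = -0*(-3) = -⅑*0 = 0)
o(r) = 5 + r (o(r) = r - 1*(-5) = r + 5 = 5 + r)
V = -⅗ (V = 3*(-⅕) = -⅗ ≈ -0.60000)
(((-7 + V) + 7)*o(-1))*G = (((-7 - ⅗) + 7)*(5 - 1))*0 = ((-38/5 + 7)*4)*0 = -⅗*4*0 = -12/5*0 = 0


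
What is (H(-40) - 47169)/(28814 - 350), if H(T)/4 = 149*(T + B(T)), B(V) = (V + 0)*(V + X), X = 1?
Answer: 858751/28464 ≈ 30.170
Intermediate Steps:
B(V) = V*(1 + V) (B(V) = (V + 0)*(V + 1) = V*(1 + V))
H(T) = 596*T + 596*T*(1 + T) (H(T) = 4*(149*(T + T*(1 + T))) = 4*(149*T + 149*T*(1 + T)) = 596*T + 596*T*(1 + T))
(H(-40) - 47169)/(28814 - 350) = (596*(-40)*(2 - 40) - 47169)/(28814 - 350) = (596*(-40)*(-38) - 47169)/28464 = (905920 - 47169)*(1/28464) = 858751*(1/28464) = 858751/28464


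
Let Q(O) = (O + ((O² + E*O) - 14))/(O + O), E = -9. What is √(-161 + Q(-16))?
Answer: I*√2761/4 ≈ 13.136*I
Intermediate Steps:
Q(O) = (-14 + O² - 8*O)/(2*O) (Q(O) = (O + ((O² - 9*O) - 14))/(O + O) = (O + (-14 + O² - 9*O))/((2*O)) = (-14 + O² - 8*O)*(1/(2*O)) = (-14 + O² - 8*O)/(2*O))
√(-161 + Q(-16)) = √(-161 + (-4 + (½)*(-16) - 7/(-16))) = √(-161 + (-4 - 8 - 7*(-1/16))) = √(-161 + (-4 - 8 + 7/16)) = √(-161 - 185/16) = √(-2761/16) = I*√2761/4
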